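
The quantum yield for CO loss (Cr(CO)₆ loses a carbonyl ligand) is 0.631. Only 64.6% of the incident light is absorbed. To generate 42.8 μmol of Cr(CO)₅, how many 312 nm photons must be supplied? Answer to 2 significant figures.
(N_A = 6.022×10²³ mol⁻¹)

6.3×10¹⁹ photons

Product: 42.8 μmol = 4.28×10⁻⁵ mol.
Photons that must be absorbed: 4.28×10⁻⁵ / 0.631 = 6.783×10⁻⁵ mol.
Incident photons needed: 6.783×10⁻⁵ / 0.646 = 1.050×10⁻⁴ mol.
Photon count: 1.050×10⁻⁴ × 6.022×10²³ = 6.3×10¹⁹.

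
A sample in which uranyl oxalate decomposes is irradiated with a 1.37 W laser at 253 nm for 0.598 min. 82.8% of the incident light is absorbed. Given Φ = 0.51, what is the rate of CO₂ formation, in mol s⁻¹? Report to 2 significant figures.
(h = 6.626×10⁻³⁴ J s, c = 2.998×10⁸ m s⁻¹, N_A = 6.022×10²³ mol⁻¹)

1.2×10⁻⁶ mol s⁻¹

Photon energy at 253 nm: hc/λ = (6.626×10⁻³⁴)(2.998×10⁸)/(253×10⁻⁹) = 7.852×10⁻¹⁹ J.
Energy delivered: (1.37 W)(35.88 s) = 49.16 J.
Photons incident: 49.16 / 7.852×10⁻¹⁹ = 6.261×10¹⁹, i.e. 6.261×10¹⁹/6.022×10²³ = 1.040×10⁻⁴ mol.
Photons absorbed: 0.828 × 1.040×10⁻⁴ = 8.611×10⁻⁵ mol.
Product formed: 0.51 × 8.611×10⁻⁵ = 4.392×10⁻⁵ mol.
Rate: 4.392×10⁻⁵ / 35.88 s = 1.2×10⁻⁶ mol s⁻¹.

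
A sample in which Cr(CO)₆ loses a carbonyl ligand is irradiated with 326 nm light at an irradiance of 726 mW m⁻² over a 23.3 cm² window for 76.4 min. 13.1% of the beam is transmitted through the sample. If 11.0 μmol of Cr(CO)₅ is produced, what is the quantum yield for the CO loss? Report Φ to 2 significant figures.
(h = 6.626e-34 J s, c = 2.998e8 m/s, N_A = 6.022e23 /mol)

Φ = 0.60

Product: 11.0 μmol = 1.10e-5 mol.
Photon energy at 326 nm: hc/λ = (6.626e-34)(2.998e8)/(326e-9) = 6.093e-19 J.
Energy delivered: (726 mW m⁻²)(23.3e-4 m²)(4584 s) = 7.754 J.
Photons incident: 7.754 / 6.093e-19 = 1.273e19, i.e. 1.273e19/6.022e23 = 2.114e-5 mol.
Fraction absorbed: 1 − 13.1/100 = 0.8690.
Photons absorbed: 0.8690 × 2.114e-5 = 1.837e-5 mol.
Φ = 1.10e-5 mol / 1.837e-5 mol photons = 0.60.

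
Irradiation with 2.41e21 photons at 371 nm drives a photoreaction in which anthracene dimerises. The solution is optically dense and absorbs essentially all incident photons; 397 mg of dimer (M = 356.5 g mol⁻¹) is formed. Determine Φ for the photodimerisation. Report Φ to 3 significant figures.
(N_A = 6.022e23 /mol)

Product: 397 mg / 356.5 g mol⁻¹ = 0.001114 mol.
Moles of photons: 2.41e21 / 6.022e23 = 0.004002 mol.
Φ = 0.001114 mol / 0.004002 mol photons = 0.278.

Φ = 0.278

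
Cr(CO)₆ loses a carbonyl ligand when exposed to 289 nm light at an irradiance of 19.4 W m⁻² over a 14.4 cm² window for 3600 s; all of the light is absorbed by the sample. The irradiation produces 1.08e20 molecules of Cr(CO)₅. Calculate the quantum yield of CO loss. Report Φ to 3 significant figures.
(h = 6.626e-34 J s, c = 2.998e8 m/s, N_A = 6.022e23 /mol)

Product: 1.08e20 / 6.022e23 = 1.793e-4 mol.
Photon energy at 289 nm: hc/λ = (6.626e-34)(2.998e8)/(289e-9) = 6.874e-19 J.
Energy delivered: (19.4 W m⁻²)(14.4e-4 m²)(3600 s) = 100.6 J.
Photons incident: 100.6 / 6.874e-19 = 1.463e20, i.e. 1.463e20/6.022e23 = 2.429e-4 mol.
Φ = 1.793e-4 mol / 2.429e-4 mol photons = 0.738.

Φ = 0.738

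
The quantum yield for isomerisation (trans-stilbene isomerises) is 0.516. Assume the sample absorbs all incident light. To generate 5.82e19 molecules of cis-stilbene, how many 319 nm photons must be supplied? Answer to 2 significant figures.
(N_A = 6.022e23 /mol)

1.1e20 photons

Product: 5.82e19 / 6.022e23 = 9.665e-5 mol.
Photons that must be absorbed: 9.665e-5 / 0.516 = 1.873e-4 mol.
Photon count: 1.873e-4 × 6.022e23 = 1.1e20.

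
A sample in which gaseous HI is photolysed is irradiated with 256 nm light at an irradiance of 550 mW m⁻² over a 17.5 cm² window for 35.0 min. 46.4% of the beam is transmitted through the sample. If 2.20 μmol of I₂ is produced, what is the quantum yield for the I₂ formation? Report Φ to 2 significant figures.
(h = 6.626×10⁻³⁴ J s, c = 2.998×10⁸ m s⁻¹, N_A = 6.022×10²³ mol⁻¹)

Φ = 0.95

Product: 2.20 μmol = 2.20×10⁻⁶ mol.
Photon energy at 256 nm: hc/λ = (6.626×10⁻³⁴)(2.998×10⁸)/(256×10⁻⁹) = 7.760×10⁻¹⁹ J.
Energy delivered: (550 mW m⁻²)(17.5×10⁻⁴ m²)(2100 s) = 2.021 J.
Photons incident: 2.021 / 7.760×10⁻¹⁹ = 2.604×10¹⁸, i.e. 2.604×10¹⁸/6.022×10²³ = 4.324×10⁻⁶ mol.
Fraction absorbed: 1 − 46.4/100 = 0.5360.
Photons absorbed: 0.5360 × 4.324×10⁻⁶ = 2.318×10⁻⁶ mol.
Φ = 2.20×10⁻⁶ mol / 2.318×10⁻⁶ mol photons = 0.95.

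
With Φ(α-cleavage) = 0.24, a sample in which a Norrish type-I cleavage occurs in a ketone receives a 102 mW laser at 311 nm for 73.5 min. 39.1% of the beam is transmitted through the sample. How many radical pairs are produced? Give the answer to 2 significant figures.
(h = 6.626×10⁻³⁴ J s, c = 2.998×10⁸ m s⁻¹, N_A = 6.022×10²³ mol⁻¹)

1.0×10²⁰ radical pairs

Photon energy at 311 nm: hc/λ = (6.626×10⁻³⁴)(2.998×10⁸)/(311×10⁻⁹) = 6.387×10⁻¹⁹ J.
Energy delivered: (102 mW)(4410 s) = 449.8 J.
Photons incident: 449.8 / 6.387×10⁻¹⁹ = 7.042×10²⁰, i.e. 7.042×10²⁰/6.022×10²³ = 0.001169 mol.
Fraction absorbed: 1 − 39.1/100 = 0.6090.
Photons absorbed: 0.6090 × 0.001169 = 7.119×10⁻⁴ mol.
Product: Φ × n_abs = 0.24 × 7.119×10⁻⁴ = 1.709×10⁻⁴ mol.
As a count: 1.709×10⁻⁴ × 6.022×10²³ = 1.0×10²⁰.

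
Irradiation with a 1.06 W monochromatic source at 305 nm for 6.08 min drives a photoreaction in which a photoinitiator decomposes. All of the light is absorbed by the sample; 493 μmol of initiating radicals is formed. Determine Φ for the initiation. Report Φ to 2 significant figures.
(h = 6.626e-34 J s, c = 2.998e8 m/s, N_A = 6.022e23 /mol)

Product: 493 μmol = 4.93e-4 mol.
Photon energy at 305 nm: hc/λ = (6.626e-34)(2.998e8)/(305e-9) = 6.513e-19 J.
Energy delivered: (1.06 W)(364.8 s) = 386.7 J.
Photons incident: 386.7 / 6.513e-19 = 5.937e20, i.e. 5.937e20/6.022e23 = 9.859e-4 mol.
Φ = 4.93e-4 mol / 9.859e-4 mol photons = 0.50.

Φ = 0.50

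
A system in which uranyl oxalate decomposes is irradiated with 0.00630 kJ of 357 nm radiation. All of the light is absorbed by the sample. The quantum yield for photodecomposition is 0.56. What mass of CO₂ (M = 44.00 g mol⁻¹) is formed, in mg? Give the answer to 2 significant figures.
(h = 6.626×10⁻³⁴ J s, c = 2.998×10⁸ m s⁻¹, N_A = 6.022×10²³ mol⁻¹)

0.46 mg

Photon energy at 357 nm: hc/λ = (6.626×10⁻³⁴)(2.998×10⁸)/(357×10⁻⁹) = 5.564×10⁻¹⁹ J.
Incident energy: 0.00630 kJ = 6.30 J.
Photons incident: 6.30 / 5.564×10⁻¹⁹ = 1.132×10¹⁹, i.e. 1.132×10¹⁹/6.022×10²³ = 1.880×10⁻⁵ mol.
Product: Φ × n_abs = 0.56 × 1.880×10⁻⁵ = 1.053×10⁻⁵ mol.
Mass: 1.053×10⁻⁵ × 44.00 = 4.633×10⁻⁴ g = 0.46 mg.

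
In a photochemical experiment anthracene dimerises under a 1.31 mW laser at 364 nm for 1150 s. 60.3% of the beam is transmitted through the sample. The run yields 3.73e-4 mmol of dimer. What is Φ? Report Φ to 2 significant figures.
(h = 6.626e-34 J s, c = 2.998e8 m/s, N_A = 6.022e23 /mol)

Φ = 0.20

Product: 3.73e-4 mmol = 3.73e-7 mol.
Photon energy at 364 nm: hc/λ = (6.626e-34)(2.998e8)/(364e-9) = 5.457e-19 J.
Energy delivered: (1.31 mW)(1150 s) = 1.507 J.
Photons incident: 1.507 / 5.457e-19 = 2.762e18, i.e. 2.762e18/6.022e23 = 4.587e-6 mol.
Fraction absorbed: 1 − 60.3/100 = 0.3970.
Photons absorbed: 0.3970 × 4.587e-6 = 1.821e-6 mol.
Φ = 3.73e-7 mol / 1.821e-6 mol photons = 0.20.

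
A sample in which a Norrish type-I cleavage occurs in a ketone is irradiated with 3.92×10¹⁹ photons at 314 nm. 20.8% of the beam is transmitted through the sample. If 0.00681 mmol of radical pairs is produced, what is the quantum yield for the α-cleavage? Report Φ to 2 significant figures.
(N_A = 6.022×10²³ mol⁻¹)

Product: 0.00681 mmol = 6.81×10⁻⁶ mol.
Moles of photons: 3.92×10¹⁹ / 6.022×10²³ = 6.509×10⁻⁵ mol.
Fraction absorbed: 1 − 20.8/100 = 0.7920.
Photons absorbed: 0.7920 × 6.509×10⁻⁵ = 5.155×10⁻⁵ mol.
Φ = 6.81×10⁻⁶ mol / 5.155×10⁻⁵ mol photons = 0.13.

Φ = 0.13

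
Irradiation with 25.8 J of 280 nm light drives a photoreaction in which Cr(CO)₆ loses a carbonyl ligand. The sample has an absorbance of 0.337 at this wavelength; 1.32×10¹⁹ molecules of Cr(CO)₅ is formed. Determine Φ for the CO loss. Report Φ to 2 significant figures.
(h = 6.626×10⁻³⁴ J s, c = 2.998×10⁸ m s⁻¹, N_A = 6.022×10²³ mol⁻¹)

Product: 1.32×10¹⁹ / 6.022×10²³ = 2.192×10⁻⁵ mol.
Photon energy at 280 nm: hc/λ = (6.626×10⁻³⁴)(2.998×10⁸)/(280×10⁻⁹) = 7.095×10⁻¹⁹ J.
Photons incident: 25.8 / 7.095×10⁻¹⁹ = 3.636×10¹⁹, i.e. 3.636×10¹⁹/6.022×10²³ = 6.038×10⁻⁵ mol.
Fraction absorbed: 1 − 10^(−0.337) = 0.5397.
Photons absorbed: 0.5397 × 6.038×10⁻⁵ = 3.259×10⁻⁵ mol.
Φ = 2.192×10⁻⁵ mol / 3.259×10⁻⁵ mol photons = 0.67.

Φ = 0.67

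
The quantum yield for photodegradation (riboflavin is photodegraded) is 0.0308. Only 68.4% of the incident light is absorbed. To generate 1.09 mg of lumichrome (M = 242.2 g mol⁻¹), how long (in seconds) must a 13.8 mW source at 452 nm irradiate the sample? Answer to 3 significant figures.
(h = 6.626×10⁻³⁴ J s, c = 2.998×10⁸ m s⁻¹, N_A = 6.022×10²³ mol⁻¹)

t ≈ 4100 s

Product: 1.09 mg / 242.2 g mol⁻¹ = 4.500×10⁻⁶ mol.
Photons that must be absorbed: 4.500×10⁻⁶ / 0.0308 = 1.461×10⁻⁴ mol.
Incident photons needed: 1.461×10⁻⁴ / 0.684 = 2.136×10⁻⁴ mol.
Photon energy: hc/λ = 4.395×10⁻¹⁹ J; per mole, 2.647×10⁵ J mol⁻¹.
Energy required: 2.136×10⁻⁴ × 2.647×10⁵ = 56.54 J.
Time: 56.54 J / 0.0138 W = 4100 s.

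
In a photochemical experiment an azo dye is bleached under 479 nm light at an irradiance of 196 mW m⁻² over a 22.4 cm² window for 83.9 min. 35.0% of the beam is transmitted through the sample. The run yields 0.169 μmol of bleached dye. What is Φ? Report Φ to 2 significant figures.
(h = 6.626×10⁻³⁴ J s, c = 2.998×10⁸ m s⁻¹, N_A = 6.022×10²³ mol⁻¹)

Φ = 0.029

Product: 0.169 μmol = 1.69×10⁻⁷ mol.
Photon energy at 479 nm: hc/λ = (6.626×10⁻³⁴)(2.998×10⁸)/(479×10⁻⁹) = 4.147×10⁻¹⁹ J.
Energy delivered: (196 mW m⁻²)(22.4×10⁻⁴ m²)(5034 s) = 2.210 J.
Photons incident: 2.210 / 4.147×10⁻¹⁹ = 5.329×10¹⁸, i.e. 5.329×10¹⁸/6.022×10²³ = 8.849×10⁻⁶ mol.
Fraction absorbed: 1 − 35.0/100 = 0.6500.
Photons absorbed: 0.6500 × 8.849×10⁻⁶ = 5.752×10⁻⁶ mol.
Φ = 1.69×10⁻⁷ mol / 5.752×10⁻⁶ mol photons = 0.029.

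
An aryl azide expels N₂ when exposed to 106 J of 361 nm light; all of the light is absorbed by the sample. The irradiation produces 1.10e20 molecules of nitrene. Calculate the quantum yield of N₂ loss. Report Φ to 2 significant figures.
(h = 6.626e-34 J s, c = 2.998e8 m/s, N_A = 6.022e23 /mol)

Φ = 0.57

Product: 1.10e20 / 6.022e23 = 1.827e-4 mol.
Photon energy at 361 nm: hc/λ = (6.626e-34)(2.998e8)/(361e-9) = 5.503e-19 J.
Photons incident: 106 / 5.503e-19 = 1.926e20, i.e. 1.926e20/6.022e23 = 3.198e-4 mol.
Φ = 1.827e-4 mol / 3.198e-4 mol photons = 0.57.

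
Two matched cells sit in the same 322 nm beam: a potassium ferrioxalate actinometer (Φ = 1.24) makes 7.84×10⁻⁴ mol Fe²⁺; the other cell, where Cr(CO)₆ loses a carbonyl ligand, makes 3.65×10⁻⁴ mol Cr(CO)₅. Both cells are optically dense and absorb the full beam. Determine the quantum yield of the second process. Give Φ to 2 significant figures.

Photons absorbed by the actinometer: 7.84×10⁻⁴ / 1.24 = 6.323×10⁻⁴ mol.
Φ(unknown) = 3.65×10⁻⁴ / 6.323×10⁻⁴ = 0.58.

Φ = 0.58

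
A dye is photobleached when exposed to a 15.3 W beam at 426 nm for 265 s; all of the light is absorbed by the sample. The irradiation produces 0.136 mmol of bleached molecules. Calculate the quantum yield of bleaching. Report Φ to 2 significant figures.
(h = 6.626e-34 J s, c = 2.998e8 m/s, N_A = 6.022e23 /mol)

Product: 0.136 mmol = 1.36e-4 mol.
Photon energy at 426 nm: hc/λ = (6.626e-34)(2.998e8)/(426e-9) = 4.663e-19 J.
Energy delivered: (15.3 W)(265 s) = 4055 J.
Photons incident: 4055 / 4.663e-19 = 8.696e21, i.e. 8.696e21/6.022e23 = 0.01444 mol.
Φ = 1.36e-4 mol / 0.01444 mol photons = 0.0094.

Φ = 0.0094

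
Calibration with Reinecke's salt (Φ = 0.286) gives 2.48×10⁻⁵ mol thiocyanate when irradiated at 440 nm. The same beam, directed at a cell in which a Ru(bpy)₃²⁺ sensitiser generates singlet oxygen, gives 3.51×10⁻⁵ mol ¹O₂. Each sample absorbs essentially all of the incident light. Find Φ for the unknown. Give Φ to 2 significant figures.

Φ = 0.40

Photons absorbed by the actinometer: 2.48×10⁻⁵ / 0.286 = 8.671×10⁻⁵ mol.
Φ(unknown) = 3.51×10⁻⁵ / 8.671×10⁻⁵ = 0.40.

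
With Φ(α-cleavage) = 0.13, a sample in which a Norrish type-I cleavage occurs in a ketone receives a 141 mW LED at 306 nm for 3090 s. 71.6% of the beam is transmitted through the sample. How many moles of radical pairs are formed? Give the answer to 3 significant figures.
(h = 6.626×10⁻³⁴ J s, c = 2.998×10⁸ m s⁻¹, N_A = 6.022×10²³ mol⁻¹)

Photon energy at 306 nm: hc/λ = (6.626×10⁻³⁴)(2.998×10⁸)/(306×10⁻⁹) = 6.492×10⁻¹⁹ J.
Energy delivered: (141 mW)(3090 s) = 435.7 J.
Photons incident: 435.7 / 6.492×10⁻¹⁹ = 6.711×10²⁰, i.e. 6.711×10²⁰/6.022×10²³ = 0.001114 mol.
Fraction absorbed: 1 − 71.6/100 = 0.2840.
Photons absorbed: 0.2840 × 0.001114 = 3.164×10⁻⁴ mol.
Product: Φ × n_abs = 0.13 × 3.164×10⁻⁴ = 4.113×10⁻⁵ mol.

4.11×10⁻⁵ mol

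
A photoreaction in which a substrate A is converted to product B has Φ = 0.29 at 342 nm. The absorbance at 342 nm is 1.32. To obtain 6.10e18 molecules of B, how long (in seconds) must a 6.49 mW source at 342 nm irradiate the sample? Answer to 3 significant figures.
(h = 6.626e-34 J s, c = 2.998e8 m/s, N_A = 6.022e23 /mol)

Product: 6.10e18 / 6.022e23 = 1.013e-5 mol.
Photons that must be absorbed: 1.013e-5 / 0.29 = 3.493e-5 mol.
Fraction absorbed: 1 − 10^(−1.32) = 0.9521.
Incident photons needed: 3.493e-5 / 0.9521 = 3.669e-5 mol.
Photon energy: hc/λ = 5.808e-19 J; per mole, 3.498e5 J mol⁻¹.
Energy required: 3.669e-5 × 3.498e5 = 12.83 J.
Time: 12.83 J / 0.00649 W = 1980 s.

t ≈ 1980 s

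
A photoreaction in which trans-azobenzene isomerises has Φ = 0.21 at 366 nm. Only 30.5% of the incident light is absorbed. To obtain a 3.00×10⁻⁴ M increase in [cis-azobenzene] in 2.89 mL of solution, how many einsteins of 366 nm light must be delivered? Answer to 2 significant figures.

1.4×10⁻⁵ einstein

Product: (3.00×10⁻⁴ M)(0.00289 L) = 8.670×10⁻⁷ mol.
Photons that must be absorbed: 8.670×10⁻⁷ / 0.21 = 4.129×10⁻⁶ mol.
Incident photons needed: 4.129×10⁻⁶ / 0.305 = 1.354×10⁻⁵ mol.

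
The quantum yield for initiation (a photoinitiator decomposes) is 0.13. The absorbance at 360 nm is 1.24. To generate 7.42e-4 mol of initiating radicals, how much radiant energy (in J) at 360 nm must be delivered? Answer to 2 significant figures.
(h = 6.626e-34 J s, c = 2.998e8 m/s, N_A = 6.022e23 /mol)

2000 J

Photons that must be absorbed: 7.42e-4 / 0.13 = 0.005708 mol.
Fraction absorbed: 1 − 10^(−1.24) = 0.9425.
Incident photons needed: 0.005708 / 0.9425 = 0.006056 mol.
Photon energy: hc/λ = 5.518e-19 J; per mole, 3.323e5 J mol⁻¹.
Energy required: 0.006056 × 3.323e5 = 2000 J.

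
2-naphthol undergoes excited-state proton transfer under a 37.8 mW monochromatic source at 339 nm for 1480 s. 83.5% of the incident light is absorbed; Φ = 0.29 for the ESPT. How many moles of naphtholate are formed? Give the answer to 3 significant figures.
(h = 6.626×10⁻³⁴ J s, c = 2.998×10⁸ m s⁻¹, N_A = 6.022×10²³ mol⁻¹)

Photon energy at 339 nm: hc/λ = (6.626×10⁻³⁴)(2.998×10⁸)/(339×10⁻⁹) = 5.860×10⁻¹⁹ J.
Energy delivered: (37.8 mW)(1480 s) = 55.94 J.
Photons incident: 55.94 / 5.860×10⁻¹⁹ = 9.546×10¹⁹, i.e. 9.546×10¹⁹/6.022×10²³ = 1.585×10⁻⁴ mol.
Photons absorbed: 0.835 × 1.585×10⁻⁴ = 1.323×10⁻⁴ mol.
Product: Φ × n_abs = 0.29 × 1.323×10⁻⁴ = 3.837×10⁻⁵ mol.

3.84×10⁻⁵ mol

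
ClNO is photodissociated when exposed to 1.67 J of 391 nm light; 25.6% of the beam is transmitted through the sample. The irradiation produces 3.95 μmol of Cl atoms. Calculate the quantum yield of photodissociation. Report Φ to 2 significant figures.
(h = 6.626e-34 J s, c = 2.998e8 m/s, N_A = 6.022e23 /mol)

Φ = 0.97

Product: 3.95 μmol = 3.95e-6 mol.
Photon energy at 391 nm: hc/λ = (6.626e-34)(2.998e8)/(391e-9) = 5.080e-19 J.
Photons incident: 1.67 / 5.080e-19 = 3.287e18, i.e. 3.287e18/6.022e23 = 5.458e-6 mol.
Fraction absorbed: 1 − 25.6/100 = 0.7440.
Photons absorbed: 0.7440 × 5.458e-6 = 4.061e-6 mol.
Φ = 3.95e-6 mol / 4.061e-6 mol photons = 0.97.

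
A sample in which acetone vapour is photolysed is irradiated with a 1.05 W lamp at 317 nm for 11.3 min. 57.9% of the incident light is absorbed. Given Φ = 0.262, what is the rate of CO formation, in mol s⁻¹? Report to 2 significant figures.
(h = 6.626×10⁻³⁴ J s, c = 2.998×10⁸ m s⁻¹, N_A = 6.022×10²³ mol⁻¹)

4.2×10⁻⁷ mol s⁻¹

Photon energy at 317 nm: hc/λ = (6.626×10⁻³⁴)(2.998×10⁸)/(317×10⁻⁹) = 6.266×10⁻¹⁹ J.
Energy delivered: (1.05 W)(678 s) = 711.9 J.
Photons incident: 711.9 / 6.266×10⁻¹⁹ = 1.136×10²¹, i.e. 1.136×10²¹/6.022×10²³ = 0.001886 mol.
Photons absorbed: 0.579 × 0.001886 = 0.001092 mol.
Product formed: 0.262 × 0.001092 = 2.861×10⁻⁴ mol.
Rate: 2.861×10⁻⁴ / 678 s = 4.2×10⁻⁷ mol s⁻¹.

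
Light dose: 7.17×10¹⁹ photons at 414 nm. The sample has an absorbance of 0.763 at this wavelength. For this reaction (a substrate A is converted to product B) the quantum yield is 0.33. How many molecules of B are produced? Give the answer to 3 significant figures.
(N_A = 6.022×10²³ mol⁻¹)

1.96×10¹⁹ molecules

Moles of photons: 7.17×10¹⁹ / 6.022×10²³ = 1.191×10⁻⁴ mol.
Fraction absorbed: 1 − 10^(−0.763) = 0.8274.
Photons absorbed: 0.8274 × 1.191×10⁻⁴ = 9.854×10⁻⁵ mol.
Product: Φ × n_abs = 0.33 × 9.854×10⁻⁵ = 3.252×10⁻⁵ mol.
As a count: 3.252×10⁻⁵ × 6.022×10²³ = 1.96×10¹⁹.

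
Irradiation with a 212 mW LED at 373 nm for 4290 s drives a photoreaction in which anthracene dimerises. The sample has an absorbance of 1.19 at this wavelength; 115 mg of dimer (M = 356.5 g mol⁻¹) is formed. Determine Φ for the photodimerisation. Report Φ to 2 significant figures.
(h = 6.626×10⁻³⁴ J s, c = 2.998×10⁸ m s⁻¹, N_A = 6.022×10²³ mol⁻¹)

Φ = 0.12

Product: 115 mg / 356.5 g mol⁻¹ = 3.226×10⁻⁴ mol.
Photon energy at 373 nm: hc/λ = (6.626×10⁻³⁴)(2.998×10⁸)/(373×10⁻⁹) = 5.326×10⁻¹⁹ J.
Energy delivered: (212 mW)(4290 s) = 909.5 J.
Photons incident: 909.5 / 5.326×10⁻¹⁹ = 1.708×10²¹, i.e. 1.708×10²¹/6.022×10²³ = 0.002836 mol.
Fraction absorbed: 1 − 10^(−1.19) = 0.9354.
Photons absorbed: 0.9354 × 0.002836 = 0.002653 mol.
Φ = 3.226×10⁻⁴ mol / 0.002653 mol photons = 0.12.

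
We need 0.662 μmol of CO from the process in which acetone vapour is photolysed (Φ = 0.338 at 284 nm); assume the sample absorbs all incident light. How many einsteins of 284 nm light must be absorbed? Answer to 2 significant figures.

Product: 0.662 μmol = 6.62e-7 mol.
Photons that must be absorbed: 6.62e-7 / 0.338 = 1.959e-6 mol.

2.0e-6 einstein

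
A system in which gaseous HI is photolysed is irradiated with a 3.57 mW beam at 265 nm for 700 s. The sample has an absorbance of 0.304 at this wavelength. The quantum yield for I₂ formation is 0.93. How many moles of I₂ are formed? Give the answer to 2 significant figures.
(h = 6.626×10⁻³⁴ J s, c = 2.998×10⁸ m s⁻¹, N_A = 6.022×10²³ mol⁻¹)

Photon energy at 265 nm: hc/λ = (6.626×10⁻³⁴)(2.998×10⁸)/(265×10⁻⁹) = 7.496×10⁻¹⁹ J.
Energy delivered: (3.57 mW)(700 s) = 2.499 J.
Photons incident: 2.499 / 7.496×10⁻¹⁹ = 3.334×10¹⁸, i.e. 3.334×10¹⁸/6.022×10²³ = 5.536×10⁻⁶ mol.
Fraction absorbed: 1 − 10^(−0.304) = 0.5034.
Photons absorbed: 0.5034 × 5.536×10⁻⁶ = 2.787×10⁻⁶ mol.
Product: Φ × n_abs = 0.93 × 2.787×10⁻⁶ = 2.592×10⁻⁶ mol.

2.6×10⁻⁶ mol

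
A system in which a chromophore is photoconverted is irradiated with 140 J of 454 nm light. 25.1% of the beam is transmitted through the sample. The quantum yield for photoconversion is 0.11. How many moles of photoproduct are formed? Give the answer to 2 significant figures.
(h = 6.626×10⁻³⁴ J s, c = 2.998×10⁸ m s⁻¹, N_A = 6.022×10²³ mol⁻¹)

4.4×10⁻⁵ mol

Photon energy at 454 nm: hc/λ = (6.626×10⁻³⁴)(2.998×10⁸)/(454×10⁻⁹) = 4.375×10⁻¹⁹ J.
Photons incident: 140 / 4.375×10⁻¹⁹ = 3.200×10²⁰, i.e. 3.200×10²⁰/6.022×10²³ = 5.314×10⁻⁴ mol.
Fraction absorbed: 1 − 25.1/100 = 0.7490.
Photons absorbed: 0.7490 × 5.314×10⁻⁴ = 3.980×10⁻⁴ mol.
Product: Φ × n_abs = 0.11 × 3.980×10⁻⁴ = 4.378×10⁻⁵ mol.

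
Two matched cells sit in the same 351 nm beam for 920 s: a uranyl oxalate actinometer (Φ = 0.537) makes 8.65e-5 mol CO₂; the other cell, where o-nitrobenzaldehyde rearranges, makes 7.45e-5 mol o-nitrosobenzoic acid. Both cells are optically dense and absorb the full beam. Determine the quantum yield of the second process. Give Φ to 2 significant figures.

Photons absorbed by the actinometer: 8.65e-5 / 0.537 = 1.611e-4 mol.
Φ(unknown) = 7.45e-5 / 1.611e-4 = 0.46.

Φ = 0.46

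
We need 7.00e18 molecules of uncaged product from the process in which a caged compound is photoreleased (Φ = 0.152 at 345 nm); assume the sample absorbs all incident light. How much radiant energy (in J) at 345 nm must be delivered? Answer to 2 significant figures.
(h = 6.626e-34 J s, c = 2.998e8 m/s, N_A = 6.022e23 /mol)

27 J

Product: 7.00e18 / 6.022e23 = 1.162e-5 mol.
Photons that must be absorbed: 1.162e-5 / 0.152 = 7.645e-5 mol.
Photon energy: hc/λ = 5.758e-19 J; per mole, 3.467e5 J mol⁻¹.
Energy required: 7.645e-5 × 3.467e5 = 27 J.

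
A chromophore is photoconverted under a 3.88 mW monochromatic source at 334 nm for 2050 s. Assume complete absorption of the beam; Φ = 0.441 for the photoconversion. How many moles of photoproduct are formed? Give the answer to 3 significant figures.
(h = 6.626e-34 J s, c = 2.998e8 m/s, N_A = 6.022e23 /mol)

9.79e-6 mol

Photon energy at 334 nm: hc/λ = (6.626e-34)(2.998e8)/(334e-9) = 5.948e-19 J.
Energy delivered: (3.88 mW)(2050 s) = 7.954 J.
Photons incident: 7.954 / 5.948e-19 = 1.337e19, i.e. 1.337e19/6.022e23 = 2.220e-5 mol.
Product: Φ × n_abs = 0.441 × 2.220e-5 = 9.790e-6 mol.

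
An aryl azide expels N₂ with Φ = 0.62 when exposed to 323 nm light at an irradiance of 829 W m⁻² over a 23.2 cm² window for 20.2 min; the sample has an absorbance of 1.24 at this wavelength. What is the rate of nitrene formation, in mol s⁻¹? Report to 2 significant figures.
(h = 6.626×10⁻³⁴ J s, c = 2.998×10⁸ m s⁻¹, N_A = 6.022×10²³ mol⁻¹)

3.0×10⁻⁶ mol s⁻¹

Photon energy at 323 nm: hc/λ = (6.626×10⁻³⁴)(2.998×10⁸)/(323×10⁻⁹) = 6.150×10⁻¹⁹ J.
Energy delivered: (829 W m⁻²)(23.2×10⁻⁴ m²)(1212 s) = 2331 J.
Photons incident: 2331 / 6.150×10⁻¹⁹ = 3.790×10²¹, i.e. 3.790×10²¹/6.022×10²³ = 0.006294 mol.
Fraction absorbed: 1 − 10^(−1.24) = 0.9425.
Photons absorbed: 0.9425 × 0.006294 = 0.005932 mol.
Product formed: 0.62 × 0.005932 = 0.003678 mol.
Rate: 0.003678 / 1212 s = 3.0×10⁻⁶ mol s⁻¹.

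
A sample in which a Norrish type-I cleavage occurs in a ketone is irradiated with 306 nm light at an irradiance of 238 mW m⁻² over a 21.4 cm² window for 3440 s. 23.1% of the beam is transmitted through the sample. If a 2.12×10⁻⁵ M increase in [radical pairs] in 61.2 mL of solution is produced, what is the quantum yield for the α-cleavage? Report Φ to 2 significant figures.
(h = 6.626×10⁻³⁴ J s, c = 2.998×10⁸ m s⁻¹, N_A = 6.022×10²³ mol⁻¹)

Φ = 0.38

Product: (2.12×10⁻⁵ M)(0.0612 L) = 1.297×10⁻⁶ mol.
Photon energy at 306 nm: hc/λ = (6.626×10⁻³⁴)(2.998×10⁸)/(306×10⁻⁹) = 6.492×10⁻¹⁹ J.
Energy delivered: (238 mW m⁻²)(21.4×10⁻⁴ m²)(3440 s) = 1.752 J.
Photons incident: 1.752 / 6.492×10⁻¹⁹ = 2.699×10¹⁸, i.e. 2.699×10¹⁸/6.022×10²³ = 4.482×10⁻⁶ mol.
Fraction absorbed: 1 − 23.1/100 = 0.7690.
Photons absorbed: 0.7690 × 4.482×10⁻⁶ = 3.447×10⁻⁶ mol.
Φ = 1.297×10⁻⁶ mol / 3.447×10⁻⁶ mol photons = 0.38.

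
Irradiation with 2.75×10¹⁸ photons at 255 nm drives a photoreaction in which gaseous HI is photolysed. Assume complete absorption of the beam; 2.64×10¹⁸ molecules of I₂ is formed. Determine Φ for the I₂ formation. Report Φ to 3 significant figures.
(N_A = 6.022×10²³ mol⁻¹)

Product: 2.64×10¹⁸ / 6.022×10²³ = 4.384×10⁻⁶ mol.
Moles of photons: 2.75×10¹⁸ / 6.022×10²³ = 4.567×10⁻⁶ mol.
Φ = 4.384×10⁻⁶ mol / 4.567×10⁻⁶ mol photons = 0.960.

Φ = 0.960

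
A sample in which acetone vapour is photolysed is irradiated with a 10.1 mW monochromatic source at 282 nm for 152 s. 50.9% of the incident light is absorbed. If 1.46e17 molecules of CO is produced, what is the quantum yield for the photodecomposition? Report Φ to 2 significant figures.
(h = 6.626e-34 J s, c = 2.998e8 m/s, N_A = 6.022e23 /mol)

Φ = 0.13

Product: 1.46e17 / 6.022e23 = 2.424e-7 mol.
Photon energy at 282 nm: hc/λ = (6.626e-34)(2.998e8)/(282e-9) = 7.044e-19 J.
Energy delivered: (10.1 mW)(152 s) = 1.535 J.
Photons incident: 1.535 / 7.044e-19 = 2.179e18, i.e. 2.179e18/6.022e23 = 3.618e-6 mol.
Photons absorbed: 0.509 × 3.618e-6 = 1.842e-6 mol.
Φ = 2.424e-7 mol / 1.842e-6 mol photons = 0.13.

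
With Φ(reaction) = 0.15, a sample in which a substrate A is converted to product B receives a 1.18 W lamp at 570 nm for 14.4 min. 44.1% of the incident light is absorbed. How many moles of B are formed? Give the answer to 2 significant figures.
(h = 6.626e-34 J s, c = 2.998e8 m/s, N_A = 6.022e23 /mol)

3.2e-4 mol

Photon energy at 570 nm: hc/λ = (6.626e-34)(2.998e8)/(570e-9) = 3.485e-19 J.
Energy delivered: (1.18 W)(864 s) = 1020 J.
Photons incident: 1020 / 3.485e-19 = 2.927e21, i.e. 2.927e21/6.022e23 = 0.004861 mol.
Photons absorbed: 0.441 × 0.004861 = 0.002144 mol.
Product: Φ × n_abs = 0.15 × 0.002144 = 3.216e-4 mol.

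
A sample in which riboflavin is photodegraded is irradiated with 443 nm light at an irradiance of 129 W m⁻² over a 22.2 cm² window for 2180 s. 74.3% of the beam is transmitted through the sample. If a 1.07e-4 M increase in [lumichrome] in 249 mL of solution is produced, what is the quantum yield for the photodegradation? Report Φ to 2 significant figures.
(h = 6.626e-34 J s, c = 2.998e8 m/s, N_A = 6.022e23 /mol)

Φ = 0.045

Product: (1.07e-4 M)(0.249 L) = 2.664e-5 mol.
Photon energy at 443 nm: hc/λ = (6.626e-34)(2.998e8)/(443e-9) = 4.484e-19 J.
Energy delivered: (129 W m⁻²)(22.2e-4 m²)(2180 s) = 624.3 J.
Photons incident: 624.3 / 4.484e-19 = 1.392e21, i.e. 1.392e21/6.022e23 = 0.002312 mol.
Fraction absorbed: 1 − 74.3/100 = 0.2570.
Photons absorbed: 0.2570 × 0.002312 = 5.942e-4 mol.
Φ = 2.664e-5 mol / 5.942e-4 mol photons = 0.045.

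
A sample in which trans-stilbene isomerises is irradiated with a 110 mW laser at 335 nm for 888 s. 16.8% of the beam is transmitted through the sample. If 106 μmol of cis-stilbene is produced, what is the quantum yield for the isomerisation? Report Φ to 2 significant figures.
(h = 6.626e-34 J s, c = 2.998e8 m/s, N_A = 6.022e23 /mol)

Φ = 0.47

Product: 106 μmol = 1.06e-4 mol.
Photon energy at 335 nm: hc/λ = (6.626e-34)(2.998e8)/(335e-9) = 5.930e-19 J.
Energy delivered: (110 mW)(888 s) = 97.68 J.
Photons incident: 97.68 / 5.930e-19 = 1.647e20, i.e. 1.647e20/6.022e23 = 2.735e-4 mol.
Fraction absorbed: 1 − 16.8/100 = 0.8320.
Photons absorbed: 0.8320 × 2.735e-4 = 2.276e-4 mol.
Φ = 1.06e-4 mol / 2.276e-4 mol photons = 0.47.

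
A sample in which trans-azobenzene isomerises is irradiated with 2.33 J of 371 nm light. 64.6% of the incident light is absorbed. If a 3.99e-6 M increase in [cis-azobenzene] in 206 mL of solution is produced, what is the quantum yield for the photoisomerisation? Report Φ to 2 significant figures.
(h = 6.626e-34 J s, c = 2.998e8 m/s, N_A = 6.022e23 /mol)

Φ = 0.18

Product: (3.99e-6 M)(0.206 L) = 8.219e-7 mol.
Photon energy at 371 nm: hc/λ = (6.626e-34)(2.998e8)/(371e-9) = 5.354e-19 J.
Photons incident: 2.33 / 5.354e-19 = 4.352e18, i.e. 4.352e18/6.022e23 = 7.227e-6 mol.
Photons absorbed: 0.646 × 7.227e-6 = 4.669e-6 mol.
Φ = 8.219e-7 mol / 4.669e-6 mol photons = 0.18.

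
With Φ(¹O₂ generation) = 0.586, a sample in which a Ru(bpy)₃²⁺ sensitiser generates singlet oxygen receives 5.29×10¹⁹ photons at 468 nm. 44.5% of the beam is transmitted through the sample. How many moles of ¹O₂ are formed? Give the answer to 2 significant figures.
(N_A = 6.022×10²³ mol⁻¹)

Moles of photons: 5.29×10¹⁹ / 6.022×10²³ = 8.784×10⁻⁵ mol.
Fraction absorbed: 1 − 44.5/100 = 0.5550.
Photons absorbed: 0.5550 × 8.784×10⁻⁵ = 4.875×10⁻⁵ mol.
Product: Φ × n_abs = 0.586 × 4.875×10⁻⁵ = 2.857×10⁻⁵ mol.

2.9×10⁻⁵ mol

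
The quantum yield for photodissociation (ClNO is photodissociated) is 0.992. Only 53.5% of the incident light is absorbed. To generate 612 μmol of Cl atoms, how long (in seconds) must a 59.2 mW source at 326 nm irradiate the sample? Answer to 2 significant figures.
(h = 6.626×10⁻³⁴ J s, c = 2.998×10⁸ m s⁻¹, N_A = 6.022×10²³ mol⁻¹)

Product: 612 μmol = 6.12×10⁻⁴ mol.
Photons that must be absorbed: 6.12×10⁻⁴ / 0.992 = 6.169×10⁻⁴ mol.
Incident photons needed: 6.169×10⁻⁴ / 0.535 = 0.001153 mol.
Photon energy: hc/λ = 6.093×10⁻¹⁹ J; per mole, 3.669×10⁵ J mol⁻¹.
Energy required: 0.001153 × 3.669×10⁵ = 423.0 J.
Time: 423.0 J / 0.0592 W = 7100 s.

t ≈ 7100 s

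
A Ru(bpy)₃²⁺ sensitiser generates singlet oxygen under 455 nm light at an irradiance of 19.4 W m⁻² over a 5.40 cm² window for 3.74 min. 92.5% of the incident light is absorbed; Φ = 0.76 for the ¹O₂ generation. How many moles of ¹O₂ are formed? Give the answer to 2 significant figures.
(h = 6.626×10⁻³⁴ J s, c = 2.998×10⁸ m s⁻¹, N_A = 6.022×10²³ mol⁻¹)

Photon energy at 455 nm: hc/λ = (6.626×10⁻³⁴)(2.998×10⁸)/(455×10⁻⁹) = 4.366×10⁻¹⁹ J.
Energy delivered: (19.4 W m⁻²)(5.40×10⁻⁴ m²)(224.4 s) = 2.351 J.
Photons incident: 2.351 / 4.366×10⁻¹⁹ = 5.385×10¹⁸, i.e. 5.385×10¹⁸/6.022×10²³ = 8.942×10⁻⁶ mol.
Photons absorbed: 0.925 × 8.942×10⁻⁶ = 8.271×10⁻⁶ mol.
Product: Φ × n_abs = 0.76 × 8.271×10⁻⁶ = 6.286×10⁻⁶ mol.

6.3×10⁻⁶ mol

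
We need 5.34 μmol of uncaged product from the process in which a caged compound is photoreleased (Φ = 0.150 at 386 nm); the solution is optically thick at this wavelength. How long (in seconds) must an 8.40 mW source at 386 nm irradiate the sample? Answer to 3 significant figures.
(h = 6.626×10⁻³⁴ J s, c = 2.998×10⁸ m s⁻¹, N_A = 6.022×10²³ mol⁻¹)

Product: 5.34 μmol = 5.34×10⁻⁶ mol.
Photons that must be absorbed: 5.34×10⁻⁶ / 0.150 = 3.560×10⁻⁵ mol.
Photon energy: hc/λ = 5.146×10⁻¹⁹ J; per mole, 3.099×10⁵ J mol⁻¹.
Energy required: 3.560×10⁻⁵ × 3.099×10⁵ = 11.03 J.
Time: 11.03 J / 0.0084 W = 1310 s.

t ≈ 1310 s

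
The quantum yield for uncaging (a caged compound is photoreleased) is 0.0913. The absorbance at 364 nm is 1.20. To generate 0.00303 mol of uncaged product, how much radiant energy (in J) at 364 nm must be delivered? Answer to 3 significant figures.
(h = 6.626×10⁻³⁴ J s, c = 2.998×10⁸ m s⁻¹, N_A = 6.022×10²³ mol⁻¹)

1.16×10⁴ J

Photons that must be absorbed: 0.00303 / 0.0913 = 0.03319 mol.
Fraction absorbed: 1 − 10^(−1.20) = 0.9369.
Incident photons needed: 0.03319 / 0.9369 = 0.03543 mol.
Photon energy: hc/λ = 5.457×10⁻¹⁹ J; per mole, 3.286×10⁵ J mol⁻¹.
Energy required: 0.03543 × 3.286×10⁵ = 1.16×10⁴ J.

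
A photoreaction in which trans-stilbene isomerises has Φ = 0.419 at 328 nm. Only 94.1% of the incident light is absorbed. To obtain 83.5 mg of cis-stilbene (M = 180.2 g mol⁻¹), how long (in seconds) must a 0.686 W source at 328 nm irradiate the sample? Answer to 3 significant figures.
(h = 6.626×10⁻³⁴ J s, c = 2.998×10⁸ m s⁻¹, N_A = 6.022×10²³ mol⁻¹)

t ≈ 625 s

Product: 83.5 mg / 180.2 g mol⁻¹ = 4.634×10⁻⁴ mol.
Photons that must be absorbed: 4.634×10⁻⁴ / 0.419 = 0.001106 mol.
Incident photons needed: 0.001106 / 0.941 = 0.001175 mol.
Photon energy: hc/λ = 6.056×10⁻¹⁹ J; per mole, 3.647×10⁵ J mol⁻¹.
Energy required: 0.001175 × 3.647×10⁵ = 428.5 J.
Time: 428.5 J / 0.686 W = 625 s.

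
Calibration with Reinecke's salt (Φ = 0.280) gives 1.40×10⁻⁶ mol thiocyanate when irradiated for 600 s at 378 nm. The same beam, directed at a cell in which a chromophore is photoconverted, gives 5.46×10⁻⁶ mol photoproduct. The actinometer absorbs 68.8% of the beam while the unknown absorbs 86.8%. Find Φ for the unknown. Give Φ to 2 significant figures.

Φ = 0.87

Photons absorbed by the actinometer: 1.40×10⁻⁶ / 0.280 = 5.000×10⁻⁶ mol.
Incident flux: 5.000×10⁻⁶ / 0.688 = 7.267×10⁻⁶ einstein.
Absorbed by unknown: 0.868 × 7.267×10⁻⁶ = 6.308×10⁻⁶ mol.
Φ(unknown) = 5.46×10⁻⁶ / 6.308×10⁻⁶ = 0.87.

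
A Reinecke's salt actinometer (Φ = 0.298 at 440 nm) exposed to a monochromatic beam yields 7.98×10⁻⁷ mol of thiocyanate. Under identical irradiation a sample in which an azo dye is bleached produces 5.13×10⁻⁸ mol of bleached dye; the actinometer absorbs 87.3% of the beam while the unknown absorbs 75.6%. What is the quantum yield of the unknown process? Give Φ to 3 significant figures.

Φ = 0.0221

Photons absorbed by the actinometer: 7.98×10⁻⁷ / 0.298 = 2.678×10⁻⁶ mol.
Incident flux: 2.678×10⁻⁶ / 0.873 = 3.068×10⁻⁶ einstein.
Absorbed by unknown: 0.756 × 3.068×10⁻⁶ = 2.319×10⁻⁶ mol.
Φ(unknown) = 5.13×10⁻⁸ / 2.319×10⁻⁶ = 0.0221.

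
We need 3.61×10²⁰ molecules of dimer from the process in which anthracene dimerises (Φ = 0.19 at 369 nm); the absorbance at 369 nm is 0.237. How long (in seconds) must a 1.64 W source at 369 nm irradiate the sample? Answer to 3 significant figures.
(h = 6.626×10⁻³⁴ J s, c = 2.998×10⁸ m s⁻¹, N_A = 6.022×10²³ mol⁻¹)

t ≈ 1480 s

Product: 3.61×10²⁰ / 6.022×10²³ = 5.995×10⁻⁴ mol.
Photons that must be absorbed: 5.995×10⁻⁴ / 0.19 = 0.003155 mol.
Fraction absorbed: 1 − 10^(−0.237) = 0.4206.
Incident photons needed: 0.003155 / 0.4206 = 0.007501 mol.
Photon energy: hc/λ = 5.383×10⁻¹⁹ J; per mole, 3.242×10⁵ J mol⁻¹.
Energy required: 0.007501 × 3.242×10⁵ = 2432 J.
Time: 2432 J / 1.64 W = 1480 s.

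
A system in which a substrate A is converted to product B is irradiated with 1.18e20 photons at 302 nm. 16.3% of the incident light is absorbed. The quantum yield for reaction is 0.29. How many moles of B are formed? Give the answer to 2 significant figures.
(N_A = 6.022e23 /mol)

Moles of photons: 1.18e20 / 6.022e23 = 1.959e-4 mol.
Photons absorbed: 0.163 × 1.959e-4 = 3.193e-5 mol.
Product: Φ × n_abs = 0.29 × 3.193e-5 = 9.260e-6 mol.

9.3e-6 mol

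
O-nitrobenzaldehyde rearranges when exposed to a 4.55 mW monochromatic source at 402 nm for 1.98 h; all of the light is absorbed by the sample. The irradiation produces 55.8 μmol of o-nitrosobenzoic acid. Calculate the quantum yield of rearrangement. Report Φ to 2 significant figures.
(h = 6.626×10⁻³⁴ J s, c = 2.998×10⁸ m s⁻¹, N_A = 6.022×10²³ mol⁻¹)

Product: 55.8 μmol = 5.58×10⁻⁵ mol.
Photon energy at 402 nm: hc/λ = (6.626×10⁻³⁴)(2.998×10⁸)/(402×10⁻⁹) = 4.941×10⁻¹⁹ J.
Energy delivered: (4.55 mW)(7128 s) = 32.43 J.
Photons incident: 32.43 / 4.941×10⁻¹⁹ = 6.563×10¹⁹, i.e. 6.563×10¹⁹/6.022×10²³ = 1.090×10⁻⁴ mol.
Φ = 5.58×10⁻⁵ mol / 1.090×10⁻⁴ mol photons = 0.51.

Φ = 0.51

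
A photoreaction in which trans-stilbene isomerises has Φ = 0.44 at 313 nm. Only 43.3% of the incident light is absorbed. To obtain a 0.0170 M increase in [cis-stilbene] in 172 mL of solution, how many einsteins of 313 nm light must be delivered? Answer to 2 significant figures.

0.015 einstein

Product: (0.0170 M)(0.172 L) = 0.002924 mol.
Photons that must be absorbed: 0.002924 / 0.44 = 0.006645 mol.
Incident photons needed: 0.006645 / 0.433 = 0.01535 mol.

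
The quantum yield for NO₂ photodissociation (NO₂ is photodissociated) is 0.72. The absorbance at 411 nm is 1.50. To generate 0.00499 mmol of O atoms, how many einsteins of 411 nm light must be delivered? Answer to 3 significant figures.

7.16e-6 einstein

Product: 0.00499 mmol = 4.99e-6 mol.
Photons that must be absorbed: 4.99e-6 / 0.72 = 6.931e-6 mol.
Fraction absorbed: 1 − 10^(−1.50) = 0.9684.
Incident photons needed: 6.931e-6 / 0.9684 = 7.157e-6 mol.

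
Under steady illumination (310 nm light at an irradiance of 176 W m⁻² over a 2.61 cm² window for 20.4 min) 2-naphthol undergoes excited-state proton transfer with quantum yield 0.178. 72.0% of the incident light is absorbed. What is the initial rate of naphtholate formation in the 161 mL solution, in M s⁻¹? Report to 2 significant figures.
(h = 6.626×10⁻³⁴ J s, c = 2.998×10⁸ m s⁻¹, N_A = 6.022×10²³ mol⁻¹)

Photon energy at 310 nm: hc/λ = (6.626×10⁻³⁴)(2.998×10⁸)/(310×10⁻⁹) = 6.408×10⁻¹⁹ J.
Energy delivered: (176 W m⁻²)(2.61×10⁻⁴ m²)(1224 s) = 56.23 J.
Photons incident: 56.23 / 6.408×10⁻¹⁹ = 8.775×10¹⁹, i.e. 8.775×10¹⁹/6.022×10²³ = 1.457×10⁻⁴ mol.
Photons absorbed: 0.720 × 1.457×10⁻⁴ = 1.049×10⁻⁴ mol.
Product formed: 0.178 × 1.049×10⁻⁴ = 1.867×10⁻⁵ mol.
Rate: 1.867×10⁻⁵ mol / (1224 s × 0.161 L) = 9.5×10⁻⁸ M s⁻¹.

9.5×10⁻⁸ M s⁻¹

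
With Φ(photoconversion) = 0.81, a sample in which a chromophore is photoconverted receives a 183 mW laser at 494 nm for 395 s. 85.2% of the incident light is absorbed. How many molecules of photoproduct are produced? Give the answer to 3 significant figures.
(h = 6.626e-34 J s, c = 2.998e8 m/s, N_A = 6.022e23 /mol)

1.24e20 molecules

Photon energy at 494 nm: hc/λ = (6.626e-34)(2.998e8)/(494e-9) = 4.021e-19 J.
Energy delivered: (183 mW)(395 s) = 72.29 J.
Photons incident: 72.29 / 4.021e-19 = 1.798e20, i.e. 1.798e20/6.022e23 = 2.986e-4 mol.
Photons absorbed: 0.852 × 2.986e-4 = 2.544e-4 mol.
Product: Φ × n_abs = 0.81 × 2.544e-4 = 2.061e-4 mol.
As a count: 2.061e-4 × 6.022e23 = 1.24e20.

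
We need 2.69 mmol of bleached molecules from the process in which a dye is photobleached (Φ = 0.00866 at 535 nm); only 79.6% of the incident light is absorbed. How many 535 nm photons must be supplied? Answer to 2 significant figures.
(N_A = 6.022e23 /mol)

2.3e23 photons

Product: 2.69 mmol = 0.00269 mol.
Photons that must be absorbed: 0.00269 / 0.00866 = 0.3106 mol.
Incident photons needed: 0.3106 / 0.796 = 0.3902 mol.
Photon count: 0.3902 × 6.022e23 = 2.3e23.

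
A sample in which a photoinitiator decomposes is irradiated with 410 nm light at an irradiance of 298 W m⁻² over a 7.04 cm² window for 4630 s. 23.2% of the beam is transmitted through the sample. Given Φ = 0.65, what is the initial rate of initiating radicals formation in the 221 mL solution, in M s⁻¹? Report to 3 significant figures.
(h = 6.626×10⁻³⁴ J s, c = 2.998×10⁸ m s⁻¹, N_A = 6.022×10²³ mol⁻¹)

Photon energy at 410 nm: hc/λ = (6.626×10⁻³⁴)(2.998×10⁸)/(410×10⁻⁹) = 4.845×10⁻¹⁹ J.
Energy delivered: (298 W m⁻²)(7.04×10⁻⁴ m²)(4630 s) = 971.3 J.
Photons incident: 971.3 / 4.845×10⁻¹⁹ = 2.005×10²¹, i.e. 2.005×10²¹/6.022×10²³ = 0.003329 mol.
Fraction absorbed: 1 − 23.2/100 = 0.7680.
Photons absorbed: 0.7680 × 0.003329 = 0.002557 mol.
Product formed: 0.65 × 0.002557 = 0.001662 mol.
Rate: 0.001662 mol / (4630 s × 0.221 L) = 1.62×10⁻⁶ M s⁻¹.

1.62×10⁻⁶ M s⁻¹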